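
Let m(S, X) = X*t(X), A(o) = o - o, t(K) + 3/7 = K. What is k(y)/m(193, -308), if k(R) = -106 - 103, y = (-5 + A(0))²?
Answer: -19/8636 ≈ -0.0022001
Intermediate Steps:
t(K) = -3/7 + K
A(o) = 0
y = 25 (y = (-5 + 0)² = (-5)² = 25)
m(S, X) = X*(-3/7 + X)
k(R) = -209
k(y)/m(193, -308) = -209*(-1/(44*(-3 + 7*(-308)))) = -209*(-1/(44*(-3 - 2156))) = -209/((⅐)*(-308)*(-2159)) = -209/94996 = -209*1/94996 = -19/8636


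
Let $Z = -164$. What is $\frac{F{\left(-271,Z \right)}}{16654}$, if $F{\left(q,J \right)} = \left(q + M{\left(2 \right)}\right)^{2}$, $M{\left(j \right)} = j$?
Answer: $\frac{72361}{16654} \approx 4.345$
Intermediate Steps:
$F{\left(q,J \right)} = \left(2 + q\right)^{2}$ ($F{\left(q,J \right)} = \left(q + 2\right)^{2} = \left(2 + q\right)^{2}$)
$\frac{F{\left(-271,Z \right)}}{16654} = \frac{\left(2 - 271\right)^{2}}{16654} = \left(-269\right)^{2} \cdot \frac{1}{16654} = 72361 \cdot \frac{1}{16654} = \frac{72361}{16654}$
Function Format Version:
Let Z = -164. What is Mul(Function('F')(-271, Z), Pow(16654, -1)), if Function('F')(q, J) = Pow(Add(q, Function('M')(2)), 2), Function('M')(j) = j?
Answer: Rational(72361, 16654) ≈ 4.3450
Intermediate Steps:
Function('F')(q, J) = Pow(Add(2, q), 2) (Function('F')(q, J) = Pow(Add(q, 2), 2) = Pow(Add(2, q), 2))
Mul(Function('F')(-271, Z), Pow(16654, -1)) = Mul(Pow(Add(2, -271), 2), Pow(16654, -1)) = Mul(Pow(-269, 2), Rational(1, 16654)) = Mul(72361, Rational(1, 16654)) = Rational(72361, 16654)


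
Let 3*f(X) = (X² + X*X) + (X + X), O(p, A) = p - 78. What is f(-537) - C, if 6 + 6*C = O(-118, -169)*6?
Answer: 192085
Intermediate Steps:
O(p, A) = -78 + p
f(X) = 2*X/3 + 2*X²/3 (f(X) = ((X² + X*X) + (X + X))/3 = ((X² + X²) + 2*X)/3 = (2*X² + 2*X)/3 = (2*X + 2*X²)/3 = 2*X/3 + 2*X²/3)
C = -197 (C = -1 + ((-78 - 118)*6)/6 = -1 + (-196*6)/6 = -1 + (⅙)*(-1176) = -1 - 196 = -197)
f(-537) - C = (⅔)*(-537)*(1 - 537) - 1*(-197) = (⅔)*(-537)*(-536) + 197 = 191888 + 197 = 192085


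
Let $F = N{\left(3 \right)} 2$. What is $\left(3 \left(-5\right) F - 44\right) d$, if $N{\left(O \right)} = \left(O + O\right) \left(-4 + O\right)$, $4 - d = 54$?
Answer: $-6800$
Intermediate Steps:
$d = -50$ ($d = 4 - 54 = -50$)
$N{\left(O \right)} = 2 O \left(-4 + O\right)$
$F = -12$ ($F = 2 \cdot 3 \left(-4 + 3\right) 2 = 2 \cdot 3 \left(-1\right) 2 = \left(-6\right) 2 = -12$)
$\left(3 \left(-5\right) F - 44\right) d = \left(3 \left(-5\right) \left(-12\right) - 44\right) \left(-50\right) = \left(\left(-15\right) \left(-12\right) - 44\right) \left(-50\right) = \left(180 - 44\right) \left(-50\right) = 136 \left(-50\right) = -6800$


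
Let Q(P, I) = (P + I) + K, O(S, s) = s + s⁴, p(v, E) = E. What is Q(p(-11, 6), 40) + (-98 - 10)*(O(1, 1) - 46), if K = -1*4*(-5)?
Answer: 4818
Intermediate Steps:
K = 20 (K = -4*(-5) = 20)
Q(P, I) = 20 + I + P (Q(P, I) = (P + I) + 20 = (I + P) + 20 = 20 + I + P)
Q(p(-11, 6), 40) + (-98 - 10)*(O(1, 1) - 46) = (20 + 40 + 6) + (-98 - 10)*((1 + 1⁴) - 46) = 66 - 108*((1 + 1) - 46) = 66 - 108*(2 - 46) = 66 - 108*(-44) = 66 + 4752 = 4818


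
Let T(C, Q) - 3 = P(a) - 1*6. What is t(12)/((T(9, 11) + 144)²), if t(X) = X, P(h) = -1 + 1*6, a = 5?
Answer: 3/5329 ≈ 0.00056296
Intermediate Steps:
P(h) = 5 (P(h) = -1 + 6 = 5)
T(C, Q) = 2 (T(C, Q) = 3 + (5 - 1*6) = 3 + (5 - 6) = 3 - 1 = 2)
t(12)/((T(9, 11) + 144)²) = 12/((2 + 144)²) = 12/(146²) = 12/21316 = 12*(1/21316) = 3/5329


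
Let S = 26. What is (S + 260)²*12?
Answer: 981552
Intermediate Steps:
(S + 260)²*12 = (26 + 260)²*12 = 286²*12 = 81796*12 = 981552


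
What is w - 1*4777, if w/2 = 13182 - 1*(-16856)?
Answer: 55299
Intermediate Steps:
w = 60076 (w = 2*(13182 - 1*(-16856)) = 2*(13182 + 16856) = 2*30038 = 60076)
w - 1*4777 = 60076 - 1*4777 = 60076 - 4777 = 55299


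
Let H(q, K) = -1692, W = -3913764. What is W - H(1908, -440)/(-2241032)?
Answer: -2192717591535/560258 ≈ -3.9138e+6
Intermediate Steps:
W - H(1908, -440)/(-2241032) = -3913764 - (-1692)/(-2241032) = -3913764 - (-1692)*(-1)/2241032 = -3913764 - 1*423/560258 = -3913764 - 423/560258 = -2192717591535/560258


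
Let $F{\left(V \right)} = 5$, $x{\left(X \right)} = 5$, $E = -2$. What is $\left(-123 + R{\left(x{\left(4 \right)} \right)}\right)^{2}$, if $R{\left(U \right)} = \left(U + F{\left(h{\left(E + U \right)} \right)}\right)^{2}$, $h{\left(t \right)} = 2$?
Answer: $529$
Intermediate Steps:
$R{\left(U \right)} = \left(5 + U\right)^{2}$ ($R{\left(U \right)} = \left(U + 5\right)^{2} = \left(5 + U\right)^{2}$)
$\left(-123 + R{\left(x{\left(4 \right)} \right)}\right)^{2} = \left(-123 + \left(5 + 5\right)^{2}\right)^{2} = \left(-123 + 10^{2}\right)^{2} = \left(-123 + 100\right)^{2} = \left(-23\right)^{2} = 529$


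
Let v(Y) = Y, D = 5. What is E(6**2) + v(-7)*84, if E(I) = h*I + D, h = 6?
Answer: -367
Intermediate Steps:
E(I) = 5 + 6*I (E(I) = 6*I + 5 = 5 + 6*I)
E(6**2) + v(-7)*84 = (5 + 6*6**2) - 7*84 = (5 + 6*36) - 588 = (5 + 216) - 588 = 221 - 588 = -367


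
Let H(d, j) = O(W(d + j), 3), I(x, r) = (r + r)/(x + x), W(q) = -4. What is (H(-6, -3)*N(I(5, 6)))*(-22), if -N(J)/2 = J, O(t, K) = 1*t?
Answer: -1056/5 ≈ -211.20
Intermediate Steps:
O(t, K) = t
I(x, r) = r/x (I(x, r) = (2*r)/((2*x)) = (2*r)*(1/(2*x)) = r/x)
H(d, j) = -4
N(J) = -2*J
(H(-6, -3)*N(I(5, 6)))*(-22) = -(-8)*6/5*(-22) = -4*(-12/5)*(-22) = (48/5)*(-22) = -1056/5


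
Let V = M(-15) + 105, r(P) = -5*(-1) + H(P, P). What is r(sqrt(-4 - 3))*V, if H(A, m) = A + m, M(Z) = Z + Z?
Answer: 375 + 150*I*sqrt(7) ≈ 375.0 + 396.86*I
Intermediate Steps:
M(Z) = 2*Z
r(P) = 5 + 2*P (r(P) = -5*(-1) + (P + P) = 5 + 2*P)
V = 75 (V = 2*(-15) + 105 = -30 + 105 = 75)
r(sqrt(-4 - 3))*V = (5 + 2*sqrt(-4 - 3))*75 = (5 + 2*sqrt(-7))*75 = (5 + 2*(I*sqrt(7)))*75 = (5 + 2*I*sqrt(7))*75 = 375 + 150*I*sqrt(7)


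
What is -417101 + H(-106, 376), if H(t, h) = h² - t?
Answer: -275619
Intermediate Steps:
-417101 + H(-106, 376) = -417101 + (376² - 1*(-106)) = -417101 + (141376 + 106) = -417101 + 141482 = -275619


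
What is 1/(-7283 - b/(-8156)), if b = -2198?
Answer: -4078/29701173 ≈ -0.00013730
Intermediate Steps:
1/(-7283 - b/(-8156)) = 1/(-7283 - (-2198)/(-8156)) = 1/(-7283 - (-2198)*(-1)/8156) = 1/(-7283 - 1*1099/4078) = 1/(-7283 - 1099/4078) = 1/(-29701173/4078) = -4078/29701173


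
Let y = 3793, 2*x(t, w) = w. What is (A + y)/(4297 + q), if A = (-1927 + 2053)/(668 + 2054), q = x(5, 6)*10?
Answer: 5162336/5889047 ≈ 0.87660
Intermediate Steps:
x(t, w) = w/2
q = 30 (q = ((½)*6)*10 = 3*10 = 30)
A = 63/1361 (A = 126/2722 = 126*(1/2722) = 63/1361 ≈ 0.046290)
(A + y)/(4297 + q) = (63/1361 + 3793)/(4297 + 30) = (5162336/1361)/4327 = (5162336/1361)*(1/4327) = 5162336/5889047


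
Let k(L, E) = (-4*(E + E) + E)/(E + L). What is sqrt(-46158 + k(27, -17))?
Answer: I*sqrt(4614610)/10 ≈ 214.82*I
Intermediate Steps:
k(L, E) = -7*E/(E + L) (k(L, E) = (-8*E + E)/(E + L) = (-7*E)/(E + L) = -7*E/(E + L))
sqrt(-46158 + k(27, -17)) = sqrt(-46158 - 7*(-17)/(-17 + 27)) = sqrt(-46158 - 7*(-17)/10) = sqrt(-46158 - 7*(-17)*1/10) = sqrt(-46158 + 119/10) = sqrt(-461461/10) = I*sqrt(4614610)/10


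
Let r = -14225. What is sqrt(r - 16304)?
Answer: I*sqrt(30529) ≈ 174.73*I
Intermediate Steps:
sqrt(r - 16304) = sqrt(-14225 - 16304) = sqrt(-30529) = I*sqrt(30529)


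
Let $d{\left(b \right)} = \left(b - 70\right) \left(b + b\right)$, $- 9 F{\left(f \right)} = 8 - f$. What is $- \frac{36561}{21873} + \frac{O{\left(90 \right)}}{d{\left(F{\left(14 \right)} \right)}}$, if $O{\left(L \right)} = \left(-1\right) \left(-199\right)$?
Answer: $- \frac{23197765}{6066112} \approx -3.8242$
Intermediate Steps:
$O{\left(L \right)} = 199$
$F{\left(f \right)} = - \frac{8}{9} + \frac{f}{9}$ ($F{\left(f \right)} = - \frac{8 - f}{9} = - \frac{8}{9} + \frac{f}{9}$)
$d{\left(b \right)} = 2 b \left(-70 + b\right)$ ($d{\left(b \right)} = \left(-70 + b\right) 2 b = 2 b \left(-70 + b\right)$)
$- \frac{36561}{21873} + \frac{O{\left(90 \right)}}{d{\left(F{\left(14 \right)} \right)}} = - \frac{36561}{21873} + \frac{199}{2 \left(- \frac{8}{9} + \frac{1}{9} \cdot 14\right) \left(-70 + \left(- \frac{8}{9} + \frac{1}{9} \cdot 14\right)\right)} = \left(-36561\right) \frac{1}{21873} + \frac{199}{2 \left(- \frac{8}{9} + \frac{14}{9}\right) \left(-70 + \left(- \frac{8}{9} + \frac{14}{9}\right)\right)} = - \frac{12187}{7291} + \frac{199}{2 \cdot \frac{2}{3} \left(-70 + \frac{2}{3}\right)} = - \frac{12187}{7291} + \frac{199}{2 \cdot \frac{2}{3} \left(- \frac{208}{3}\right)} = - \frac{12187}{7291} + \frac{199}{- \frac{832}{9}} = - \frac{12187}{7291} + 199 \left(- \frac{9}{832}\right) = - \frac{12187}{7291} - \frac{1791}{832} = - \frac{23197765}{6066112}$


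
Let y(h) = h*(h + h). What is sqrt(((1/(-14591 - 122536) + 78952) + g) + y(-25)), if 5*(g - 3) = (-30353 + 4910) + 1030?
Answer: sqrt(35408710230326565)/685635 ≈ 274.45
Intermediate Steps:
g = -24398/5 (g = 3 + ((-30353 + 4910) + 1030)/5 = 3 + (-25443 + 1030)/5 = 3 + (1/5)*(-24413) = 3 - 24413/5 = -24398/5 ≈ -4879.6)
y(h) = 2*h**2 (y(h) = h*(2*h) = 2*h**2)
sqrt(((1/(-14591 - 122536) + 78952) + g) + y(-25)) = sqrt(((1/(-14591 - 122536) + 78952) - 24398/5) + 2*(-25)**2) = sqrt(((1/(-137127) + 78952) - 24398/5) + 2*625) = sqrt(((-1/137127 + 78952) - 24398/5) + 1250) = sqrt((10826450903/137127 - 24398/5) + 1250) = sqrt(50786629969/685635 + 1250) = sqrt(51643673719/685635) = sqrt(35408710230326565)/685635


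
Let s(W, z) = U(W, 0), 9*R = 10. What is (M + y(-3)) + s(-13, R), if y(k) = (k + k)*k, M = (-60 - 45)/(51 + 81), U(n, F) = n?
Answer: 185/44 ≈ 4.2045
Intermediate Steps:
R = 10/9 (R = (1/9)*10 = 10/9 ≈ 1.1111)
M = -35/44 (M = -105/132 = -105*1/132 = -35/44 ≈ -0.79545)
s(W, z) = W
y(k) = 2*k**2 (y(k) = (2*k)*k = 2*k**2)
(M + y(-3)) + s(-13, R) = (-35/44 + 2*(-3)**2) - 13 = (-35/44 + 2*9) - 13 = (-35/44 + 18) - 13 = 757/44 - 13 = 185/44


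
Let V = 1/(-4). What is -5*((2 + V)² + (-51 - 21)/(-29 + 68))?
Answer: -1265/208 ≈ -6.0817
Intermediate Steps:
V = -¼ ≈ -0.25000
-5*((2 + V)² + (-51 - 21)/(-29 + 68)) = -5*((2 - ¼)² + (-51 - 21)/(-29 + 68)) = -5*((7/4)² - 72/39) = -5*(49/16 - 72*1/39) = -5*(49/16 - 24/13) = -5*253/208 = -1265/208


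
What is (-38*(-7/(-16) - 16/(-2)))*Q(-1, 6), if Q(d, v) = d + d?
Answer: 2565/4 ≈ 641.25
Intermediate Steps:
Q(d, v) = 2*d
(-38*(-7/(-16) - 16/(-2)))*Q(-1, 6) = (-38*(-7/(-16) - 16/(-2)))*(2*(-1)) = -38*(-7*(-1/16) - 16*(-1/2))*(-2) = -38*(7/16 + 8)*(-2) = -38*135/16*(-2) = -2565/8*(-2) = 2565/4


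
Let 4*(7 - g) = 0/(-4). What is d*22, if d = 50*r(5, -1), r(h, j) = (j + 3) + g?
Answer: 9900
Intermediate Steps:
g = 7 (g = 7 - 0/(-4) = 7 - 0*(-1)/4 = 7 - ¼*0 = 7 + 0 = 7)
r(h, j) = 10 + j (r(h, j) = (j + 3) + 7 = (3 + j) + 7 = 10 + j)
d = 450 (d = 50*(10 - 1) = 50*9 = 450)
d*22 = 450*22 = 9900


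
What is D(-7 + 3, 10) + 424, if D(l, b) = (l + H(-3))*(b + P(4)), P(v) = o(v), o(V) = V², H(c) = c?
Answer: 242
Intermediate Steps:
P(v) = v²
D(l, b) = (-3 + l)*(16 + b) (D(l, b) = (l - 3)*(b + 4²) = (-3 + l)*(b + 16) = (-3 + l)*(16 + b))
D(-7 + 3, 10) + 424 = (-48 - 3*10 + 16*(-7 + 3) + 10*(-7 + 3)) + 424 = (-48 - 30 + 16*(-4) + 10*(-4)) + 424 = (-48 - 30 - 64 - 40) + 424 = -182 + 424 = 242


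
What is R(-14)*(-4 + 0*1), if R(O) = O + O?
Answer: 112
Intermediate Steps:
R(O) = 2*O
R(-14)*(-4 + 0*1) = (2*(-14))*(-4 + 0*1) = -28*(-4 + 0) = -28*(-4) = 112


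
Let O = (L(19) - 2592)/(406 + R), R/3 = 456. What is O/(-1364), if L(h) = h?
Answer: 83/78056 ≈ 0.0010633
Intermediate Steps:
R = 1368 (R = 3*456 = 1368)
O = -2573/1774 (O = (19 - 2592)/(406 + 1368) = -2573/1774 ≈ -1.4504)
O/(-1364) = -2573/1774/(-1364) = -2573/1774*(-1/1364) = 83/78056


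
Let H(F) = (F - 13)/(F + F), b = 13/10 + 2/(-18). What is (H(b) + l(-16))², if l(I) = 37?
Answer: 46991025/45796 ≈ 1026.1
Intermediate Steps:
b = 107/90 (b = 13*(⅒) + 2*(-1/18) = 13/10 - ⅑ = 107/90 ≈ 1.1889)
H(F) = (-13 + F)/(2*F) (H(F) = (-13 + F)/((2*F)) = (-13 + F)*(1/(2*F)) = (-13 + F)/(2*F))
(H(b) + l(-16))² = ((-13 + 107/90)/(2*(107/90)) + 37)² = ((½)*(90/107)*(-1063/90) + 37)² = (-1063/214 + 37)² = (6855/214)² = 46991025/45796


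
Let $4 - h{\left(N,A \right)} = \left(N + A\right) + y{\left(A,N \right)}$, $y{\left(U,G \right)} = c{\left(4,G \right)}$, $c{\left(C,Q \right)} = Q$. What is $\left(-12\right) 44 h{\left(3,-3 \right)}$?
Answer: $-528$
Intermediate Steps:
$y{\left(U,G \right)} = G$
$h{\left(N,A \right)} = 4 - A - 2 N$ ($h{\left(N,A \right)} = 4 - \left(\left(N + A\right) + N\right) = 4 - \left(\left(A + N\right) + N\right) = 4 - \left(A + 2 N\right) = 4 - A - 2 N$)
$\left(-12\right) 44 h{\left(3,-3 \right)} = \left(-12\right) 44 \left(4 - -3 - 6\right) = - 528 \left(4 + 3 - 6\right) = \left(-528\right) 1 = -528$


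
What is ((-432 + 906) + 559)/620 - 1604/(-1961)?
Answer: 3020193/1215820 ≈ 2.4841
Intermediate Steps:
((-432 + 906) + 559)/620 - 1604/(-1961) = (474 + 559)*(1/620) - 1604*(-1/1961) = 1033*(1/620) + 1604/1961 = 1033/620 + 1604/1961 = 3020193/1215820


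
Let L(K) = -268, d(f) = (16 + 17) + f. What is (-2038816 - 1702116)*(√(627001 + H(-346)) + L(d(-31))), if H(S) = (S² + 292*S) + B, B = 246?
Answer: 1002569776 - 3740932*√645931 ≈ -2.0040e+9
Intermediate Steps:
d(f) = 33 + f
H(S) = 246 + S² + 292*S (H(S) = (S² + 292*S) + 246 = 246 + S² + 292*S)
(-2038816 - 1702116)*(√(627001 + H(-346)) + L(d(-31))) = (-2038816 - 1702116)*(√(627001 + (246 + (-346)² + 292*(-346))) - 268) = -3740932*(√(627001 + (246 + 119716 - 101032)) - 268) = -3740932*(√(627001 + 18930) - 268) = -3740932*(√645931 - 268) = -3740932*(-268 + √645931) = 1002569776 - 3740932*√645931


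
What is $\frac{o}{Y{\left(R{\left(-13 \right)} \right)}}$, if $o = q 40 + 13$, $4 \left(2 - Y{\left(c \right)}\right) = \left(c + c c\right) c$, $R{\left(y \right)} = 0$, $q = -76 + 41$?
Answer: $- \frac{1387}{2} \approx -693.5$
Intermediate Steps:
$q = -35$
$Y{\left(c \right)} = 2 - \frac{c \left(c + c^{2}\right)}{4}$ ($Y{\left(c \right)} = 2 - \frac{\left(c + c c\right) c}{4} = 2 - \frac{\left(c + c^{2}\right) c}{4} = 2 - \frac{c \left(c + c^{2}\right)}{4}$)
$o = -1387$ ($o = \left(-35\right) 40 + 13 = -1400 + 13 = -1387$)
$\frac{o}{Y{\left(R{\left(-13 \right)} \right)}} = - \frac{1387}{2 - \frac{0^{2}}{4} - \frac{0^{3}}{4}} = - \frac{1387}{2 - 0 - 0} = - \frac{1387}{2 + 0 + 0} = - \frac{1387}{2}$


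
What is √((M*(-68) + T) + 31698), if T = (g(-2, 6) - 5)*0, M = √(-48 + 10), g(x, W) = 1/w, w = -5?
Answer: √(31698 - 68*I*√38) ≈ 178.04 - 1.177*I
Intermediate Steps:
g(x, W) = -⅕ (g(x, W) = 1/(-5) = -⅕)
M = I*√38 (M = √(-38) = I*√38 ≈ 6.1644*I)
T = 0 (T = (-⅕ - 5)*0 = -26/5*0 = 0)
√((M*(-68) + T) + 31698) = √(((I*√38)*(-68) + 0) + 31698) = √((-68*I*√38 + 0) + 31698) = √(-68*I*√38 + 31698) = √(31698 - 68*I*√38)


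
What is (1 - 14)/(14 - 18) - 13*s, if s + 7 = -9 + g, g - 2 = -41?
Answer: 2873/4 ≈ 718.25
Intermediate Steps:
g = -39 (g = 2 - 41 = -39)
s = -55 (s = -7 + (-9 - 39) = -7 - 48 = -55)
(1 - 14)/(14 - 18) - 13*s = (1 - 14)/(14 - 18) - 13*(-55) = -13/(-4) + 715 = -13*(-¼) + 715 = 13/4 + 715 = 2873/4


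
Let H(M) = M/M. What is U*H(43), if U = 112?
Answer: 112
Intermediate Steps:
H(M) = 1
U*H(43) = 112*1 = 112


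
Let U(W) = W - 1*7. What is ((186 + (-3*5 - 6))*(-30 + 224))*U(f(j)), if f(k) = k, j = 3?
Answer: -128040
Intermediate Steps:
U(W) = -7 + W (U(W) = W - 7 = -7 + W)
((186 + (-3*5 - 6))*(-30 + 224))*U(f(j)) = ((186 + (-3*5 - 6))*(-30 + 224))*(-7 + 3) = ((186 + (-15 - 6))*194)*(-4) = ((186 - 21)*194)*(-4) = (165*194)*(-4) = 32010*(-4) = -128040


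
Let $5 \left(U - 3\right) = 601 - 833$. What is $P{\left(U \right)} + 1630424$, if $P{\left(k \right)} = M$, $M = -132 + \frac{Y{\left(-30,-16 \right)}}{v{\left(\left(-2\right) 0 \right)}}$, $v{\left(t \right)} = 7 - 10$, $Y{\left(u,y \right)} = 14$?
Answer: $\frac{4890862}{3} \approx 1.6303 \cdot 10^{6}$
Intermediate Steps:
$v{\left(t \right)} = -3$
$U = - \frac{217}{5}$ ($U = 3 + \frac{601 - 833}{5} = 3 + \frac{1}{5} \left(-232\right) = 3 - \frac{232}{5} = - \frac{217}{5} \approx -43.4$)
$M = - \frac{410}{3}$ ($M = -132 + \frac{14}{-3} = -132 + 14 \left(- \frac{1}{3}\right) = -132 - \frac{14}{3} = - \frac{410}{3} \approx -136.67$)
$P{\left(k \right)} = - \frac{410}{3}$
$P{\left(U \right)} + 1630424 = - \frac{410}{3} + 1630424 = \frac{4890862}{3}$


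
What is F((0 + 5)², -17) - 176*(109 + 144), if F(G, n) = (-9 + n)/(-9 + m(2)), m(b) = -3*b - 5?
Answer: -445267/10 ≈ -44527.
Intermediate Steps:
m(b) = -5 - 3*b
F(G, n) = 9/20 - n/20 (F(G, n) = (-9 + n)/(-9 + (-5 - 3*2)) = (-9 + n)/(-9 + (-5 - 6)) = (-9 + n)/(-9 - 11) = (-9 + n)/(-20) = (-9 + n)*(-1/20) = 9/20 - n/20)
F((0 + 5)², -17) - 176*(109 + 144) = (9/20 - 1/20*(-17)) - 176*(109 + 144) = (9/20 + 17/20) - 176*253 = 13/10 - 44528 = -445267/10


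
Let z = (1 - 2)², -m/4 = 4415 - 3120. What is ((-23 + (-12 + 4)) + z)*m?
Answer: 155400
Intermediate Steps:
m = -5180 (m = -4*(4415 - 3120) = -4*1295 = -5180)
z = 1 (z = (-1)² = 1)
((-23 + (-12 + 4)) + z)*m = ((-23 + (-12 + 4)) + 1)*(-5180) = ((-23 - 8) + 1)*(-5180) = (-31 + 1)*(-5180) = -30*(-5180) = 155400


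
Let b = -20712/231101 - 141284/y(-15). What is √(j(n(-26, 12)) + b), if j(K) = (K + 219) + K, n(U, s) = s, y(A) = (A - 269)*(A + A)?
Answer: √54840405574007314170/492245130 ≈ 15.044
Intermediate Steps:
y(A) = 2*A*(-269 + A) (y(A) = (-269 + A)*(2*A) = 2*A*(-269 + A))
j(K) = 219 + 2*K (j(K) = (219 + K) + K = 219 + 2*K)
b = -8206834981/492245130 (b = -20712/231101 - 141284*(-1/(30*(-269 - 15))) = -20712*1/231101 - 141284/(2*(-15)*(-284)) = -20712/231101 - 141284/8520 = -20712/231101 - 141284*1/8520 = -20712/231101 - 35321/2130 = -8206834981/492245130 ≈ -16.672)
√(j(n(-26, 12)) + b) = √((219 + 2*12) - 8206834981/492245130) = √((219 + 24) - 8206834981/492245130) = √(243 - 8206834981/492245130) = √(111408731609/492245130) = √54840405574007314170/492245130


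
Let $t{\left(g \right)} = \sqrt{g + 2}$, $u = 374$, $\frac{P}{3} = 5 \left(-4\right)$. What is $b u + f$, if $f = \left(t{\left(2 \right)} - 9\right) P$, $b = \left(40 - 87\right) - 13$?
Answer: $-22020$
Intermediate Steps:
$P = -60$ ($P = 3 \cdot 5 \left(-4\right) = 3 \left(-20\right) = -60$)
$t{\left(g \right)} = \sqrt{2 + g}$
$b = -60$ ($b = -47 - 13 = -60$)
$f = 420$ ($f = \left(\sqrt{2 + 2} - 9\right) \left(-60\right) = \left(\sqrt{4} - 9\right) \left(-60\right) = \left(2 - 9\right) \left(-60\right) = \left(-7\right) \left(-60\right) = 420$)
$b u + f = \left(-60\right) 374 + 420 = -22440 + 420 = -22020$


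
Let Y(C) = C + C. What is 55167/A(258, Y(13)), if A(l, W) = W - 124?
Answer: -7881/14 ≈ -562.93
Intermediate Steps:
Y(C) = 2*C
A(l, W) = -124 + W
55167/A(258, Y(13)) = 55167/(-124 + 2*13) = 55167/(-124 + 26) = 55167/(-98) = 55167*(-1/98) = -7881/14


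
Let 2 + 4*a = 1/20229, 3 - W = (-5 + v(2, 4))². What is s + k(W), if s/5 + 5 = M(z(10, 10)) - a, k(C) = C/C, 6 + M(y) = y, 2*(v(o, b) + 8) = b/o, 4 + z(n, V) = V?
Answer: -1739699/80916 ≈ -21.500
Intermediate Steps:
z(n, V) = -4 + V
v(o, b) = -8 + b/(2*o) (v(o, b) = -8 + (b/o)/2 = -8 + b/(2*o))
W = -141 (W = 3 - (-5 + (-8 + (½)*4/2))² = 3 - (-5 + (-8 + (½)*4*(½)))² = 3 - (-5 + (-8 + 1))² = 3 - (-5 - 7)² = 3 - 1*(-12)² = 3 - 1*144 = 3 - 144 = -141)
M(y) = -6 + y
a = -40457/80916 (a = -½ + (¼)/20229 = -½ + (¼)*(1/20229) = -½ + 1/80916 = -40457/80916 ≈ -0.49999)
k(C) = 1
s = -1820615/80916 (s = -25 + 5*((-6 + (-4 + 10)) - 1*(-40457/80916)) = -25 + 5*((-6 + 6) + 40457/80916) = -25 + 5*(0 + 40457/80916) = -25 + 5*(40457/80916) = -25 + 202285/80916 = -1820615/80916 ≈ -22.500)
s + k(W) = -1820615/80916 + 1 = -1739699/80916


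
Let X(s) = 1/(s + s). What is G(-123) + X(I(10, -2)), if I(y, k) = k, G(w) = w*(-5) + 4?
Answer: 2475/4 ≈ 618.75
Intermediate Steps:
G(w) = 4 - 5*w (G(w) = -5*w + 4 = 4 - 5*w)
X(s) = 1/(2*s)
G(-123) + X(I(10, -2)) = (4 - 5*(-123)) + (1/2)/(-2) = (4 + 615) + (1/2)*(-1/2) = 619 - 1/4 = 2475/4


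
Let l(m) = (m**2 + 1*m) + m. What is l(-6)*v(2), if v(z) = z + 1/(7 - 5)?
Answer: 60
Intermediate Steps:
l(m) = m**2 + 2*m (l(m) = (m**2 + m) + m = (m + m**2) + m = m**2 + 2*m)
v(z) = 1/2 + z (v(z) = z + 1/2 = 1/2 + z)
l(-6)*v(2) = (-6*(2 - 6))*(1/2 + 2) = -6*(-4)*(5/2) = 24*(5/2) = 60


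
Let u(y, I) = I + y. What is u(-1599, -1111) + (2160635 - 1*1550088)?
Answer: 607837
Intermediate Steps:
u(-1599, -1111) + (2160635 - 1*1550088) = (-1111 - 1599) + (2160635 - 1*1550088) = -2710 + (2160635 - 1550088) = -2710 + 610547 = 607837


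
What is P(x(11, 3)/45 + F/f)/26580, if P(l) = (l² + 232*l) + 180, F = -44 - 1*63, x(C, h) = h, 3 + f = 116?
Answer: -16835879/19091251125 ≈ -0.00088186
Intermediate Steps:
f = 113 (f = -3 + 116 = 113)
F = -107 (F = -44 - 63 = -107)
P(l) = 180 + l² + 232*l
P(x(11, 3)/45 + F/f)/26580 = (180 + (3/45 - 107/113)² + 232*(3/45 - 107/113))/26580 = (180 + (3*(1/45) - 107*1/113)² + 232*(3*(1/45) - 107*1/113))*(1/26580) = (180 + (1/15 - 107/113)² + 232*(1/15 - 107/113))*(1/26580) = (180 + (-1492/1695)² + 232*(-1492/1695))*(1/26580) = (180 + 2226064/2873025 - 346144/1695)*(1/26580) = -67343516/2873025*1/26580 = -16835879/19091251125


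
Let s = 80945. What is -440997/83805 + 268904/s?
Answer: -877400163/452239715 ≈ -1.9401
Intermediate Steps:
-440997/83805 + 268904/s = -440997/83805 + 268904/80945 = -440997*1/83805 + 268904*(1/80945) = -146999/27935 + 268904/80945 = -877400163/452239715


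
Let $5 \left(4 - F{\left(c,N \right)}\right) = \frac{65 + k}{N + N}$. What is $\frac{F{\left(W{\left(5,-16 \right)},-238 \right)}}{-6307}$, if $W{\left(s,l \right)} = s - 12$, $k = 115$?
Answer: $- \frac{485}{750533} \approx -0.00064621$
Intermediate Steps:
$W{\left(s,l \right)} = -12 + s$
$F{\left(c,N \right)} = 4 - \frac{18}{N}$ ($F{\left(c,N \right)} = 4 - \frac{\left(65 + 115\right) \frac{1}{N + N}}{5} = 4 - \frac{180 \frac{1}{2 N}}{5} = 4 - \frac{90 \frac{1}{N}}{5} = 4 - \frac{18}{N}$)
$\frac{F{\left(W{\left(5,-16 \right)},-238 \right)}}{-6307} = \frac{4 - \frac{18}{-238}}{-6307} = \left(4 - - \frac{9}{119}\right) \left(- \frac{1}{6307}\right) = \left(4 + \frac{9}{119}\right) \left(- \frac{1}{6307}\right) = \frac{485}{119} \left(- \frac{1}{6307}\right) = - \frac{485}{750533}$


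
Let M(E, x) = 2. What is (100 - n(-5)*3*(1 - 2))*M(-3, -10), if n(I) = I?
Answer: 170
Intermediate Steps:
(100 - n(-5)*3*(1 - 2))*M(-3, -10) = (100 - (-5*3)*(1 - 2))*2 = (100 - (-15)*(-1))*2 = (100 - 1*15)*2 = (100 - 15)*2 = 85*2 = 170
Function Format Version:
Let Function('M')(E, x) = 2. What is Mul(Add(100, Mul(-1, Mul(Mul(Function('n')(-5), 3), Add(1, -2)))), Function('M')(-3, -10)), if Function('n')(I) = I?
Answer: 170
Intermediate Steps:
Mul(Add(100, Mul(-1, Mul(Mul(Function('n')(-5), 3), Add(1, -2)))), Function('M')(-3, -10)) = Mul(Add(100, Mul(-1, Mul(Mul(-5, 3), Add(1, -2)))), 2) = Mul(Add(100, Mul(-1, Mul(-15, -1))), 2) = Mul(Add(100, Mul(-1, 15)), 2) = Mul(Add(100, -15), 2) = Mul(85, 2) = 170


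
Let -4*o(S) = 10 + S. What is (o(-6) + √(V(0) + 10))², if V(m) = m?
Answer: (1 - √10)² ≈ 4.6754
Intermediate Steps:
o(S) = -5/2 - S/4 (o(S) = -(10 + S)/4 = -5/2 - S/4)
(o(-6) + √(V(0) + 10))² = ((-5/2 - ¼*(-6)) + √(0 + 10))² = ((-5/2 + 3/2) + √10)² = (-1 + √10)²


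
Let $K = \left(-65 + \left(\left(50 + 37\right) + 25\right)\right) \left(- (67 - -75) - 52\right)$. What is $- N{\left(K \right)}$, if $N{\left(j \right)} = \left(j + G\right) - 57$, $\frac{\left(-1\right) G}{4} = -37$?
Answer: $9027$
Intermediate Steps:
$G = 148$ ($G = \left(-4\right) \left(-37\right) = 148$)
$K = -9118$ ($K = \left(-65 + \left(87 + 25\right)\right) \left(- (67 + 75) - 52\right) = \left(-65 + 112\right) \left(\left(-1\right) 142 - 52\right) = 47 \left(-142 - 52\right) = 47 \left(-194\right) = -9118$)
$N{\left(j \right)} = 91 + j$ ($N{\left(j \right)} = \left(j + 148\right) - 57 = \left(148 + j\right) - 57 = 91 + j$)
$- N{\left(K \right)} = - (91 - 9118) = \left(-1\right) \left(-9027\right) = 9027$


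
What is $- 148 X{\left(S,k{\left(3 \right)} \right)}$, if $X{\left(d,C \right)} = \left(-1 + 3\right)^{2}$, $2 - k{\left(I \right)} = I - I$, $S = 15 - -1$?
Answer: $-592$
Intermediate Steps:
$S = 16$ ($S = 15 + 1 = 16$)
$k{\left(I \right)} = 2$ ($k{\left(I \right)} = 2 - \left(I - I\right) = 2 - 0 = 2 + 0 = 2$)
$X{\left(d,C \right)} = 4$ ($X{\left(d,C \right)} = 2^{2} = 4$)
$- 148 X{\left(S,k{\left(3 \right)} \right)} = \left(-148\right) 4 = -592$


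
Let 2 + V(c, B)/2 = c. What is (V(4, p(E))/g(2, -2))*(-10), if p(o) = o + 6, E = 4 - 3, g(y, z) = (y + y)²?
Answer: -5/2 ≈ -2.5000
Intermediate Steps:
g(y, z) = 4*y² (g(y, z) = (2*y)² = 4*y²)
E = 1
p(o) = 6 + o
V(c, B) = -4 + 2*c
(V(4, p(E))/g(2, -2))*(-10) = ((-4 + 2*4)/((4*2²)))*(-10) = ((-4 + 8)/((4*4)))*(-10) = (4/16)*(-10) = (4*(1/16))*(-10) = (¼)*(-10) = -5/2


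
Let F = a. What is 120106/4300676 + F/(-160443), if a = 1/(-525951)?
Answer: 5067581793013867/181456608212777034 ≈ 0.027927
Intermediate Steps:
a = -1/525951 ≈ -1.9013e-6
F = -1/525951 ≈ -1.9013e-6
120106/4300676 + F/(-160443) = 120106/4300676 - 1/525951/(-160443) = 120106*(1/4300676) - 1/525951*(-1/160443) = 60053/2150338 + 1/84385156293 = 5067581793013867/181456608212777034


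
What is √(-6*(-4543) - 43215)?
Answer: 9*I*√197 ≈ 126.32*I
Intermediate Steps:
√(-6*(-4543) - 43215) = √(27258 - 43215) = √(-15957) = 9*I*√197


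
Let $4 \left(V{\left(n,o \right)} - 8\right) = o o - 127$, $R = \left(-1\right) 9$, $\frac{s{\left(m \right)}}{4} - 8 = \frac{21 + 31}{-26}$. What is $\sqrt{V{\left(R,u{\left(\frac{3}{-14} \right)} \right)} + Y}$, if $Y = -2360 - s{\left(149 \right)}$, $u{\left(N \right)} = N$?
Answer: $\frac{i \sqrt{1887667}}{28} \approx 49.069 i$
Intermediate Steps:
$s{\left(m \right)} = 24$ ($s{\left(m \right)} = 32 + 4 \frac{21 + 31}{-26} = 32 + 4 \cdot 52 \left(- \frac{1}{26}\right) = 32 + 4 \left(-2\right) = 32 - 8 = 24$)
$R = -9$
$V{\left(n,o \right)} = - \frac{95}{4} + \frac{o^{2}}{4}$ ($V{\left(n,o \right)} = 8 + \frac{o o - 127}{4} = 8 + \frac{o^{2} - 127}{4} = 8 + \frac{-127 + o^{2}}{4} = 8 + \left(- \frac{127}{4} + \frac{o^{2}}{4}\right) = - \frac{95}{4} + \frac{o^{2}}{4}$)
$Y = -2384$ ($Y = -2360 - 24 = -2384$)
$\sqrt{V{\left(R,u{\left(\frac{3}{-14} \right)} \right)} + Y} = \sqrt{\left(- \frac{95}{4} + \frac{\left(\frac{3}{-14}\right)^{2}}{4}\right) - 2384} = \sqrt{\left(- \frac{95}{4} + \frac{\left(3 \left(- \frac{1}{14}\right)\right)^{2}}{4}\right) - 2384} = \sqrt{\left(- \frac{95}{4} + \frac{\left(- \frac{3}{14}\right)^{2}}{4}\right) - 2384} = \sqrt{\left(- \frac{95}{4} + \frac{1}{4} \cdot \frac{9}{196}\right) - 2384} = \sqrt{\left(- \frac{95}{4} + \frac{9}{784}\right) - 2384} = \sqrt{- \frac{18611}{784} - 2384} = \sqrt{- \frac{1887667}{784}} = \frac{i \sqrt{1887667}}{28}$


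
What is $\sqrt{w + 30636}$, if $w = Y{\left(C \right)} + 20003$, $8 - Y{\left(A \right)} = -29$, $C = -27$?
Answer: $2 \sqrt{12669} \approx 225.11$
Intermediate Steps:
$Y{\left(A \right)} = 37$ ($Y{\left(A \right)} = 8 - -29 = 8 + 29 = 37$)
$w = 20040$ ($w = 37 + 20003 = 20040$)
$\sqrt{w + 30636} = \sqrt{20040 + 30636} = \sqrt{50676} = 2 \sqrt{12669}$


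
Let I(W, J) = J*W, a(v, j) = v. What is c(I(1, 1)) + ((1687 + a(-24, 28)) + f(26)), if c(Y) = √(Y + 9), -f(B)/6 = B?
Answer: 1507 + √10 ≈ 1510.2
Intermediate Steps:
f(B) = -6*B
c(Y) = √(9 + Y)
c(I(1, 1)) + ((1687 + a(-24, 28)) + f(26)) = √(9 + 1*1) + ((1687 - 24) - 6*26) = √(9 + 1) + (1663 - 156) = √10 + 1507 = 1507 + √10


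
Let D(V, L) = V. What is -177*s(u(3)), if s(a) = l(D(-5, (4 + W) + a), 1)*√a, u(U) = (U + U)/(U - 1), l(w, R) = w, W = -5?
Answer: 885*√3 ≈ 1532.9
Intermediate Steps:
u(U) = 2*U/(-1 + U) (u(U) = (2*U)/(-1 + U) = 2*U/(-1 + U))
s(a) = -5*√a
-177*s(u(3)) = -(-885)*√(2*3/(-1 + 3)) = -(-885)*√(2*3/2) = -(-885)*√(2*3*(½)) = -(-885)*√3 = 885*√3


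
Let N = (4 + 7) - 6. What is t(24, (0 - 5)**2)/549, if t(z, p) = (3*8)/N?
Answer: 8/915 ≈ 0.0087432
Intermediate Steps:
N = 5 (N = 11 - 6 = 5)
t(z, p) = 24/5 (t(z, p) = (3*8)/5 = 24*(1/5) = 24/5)
t(24, (0 - 5)**2)/549 = (24/5)/549 = (24/5)*(1/549) = 8/915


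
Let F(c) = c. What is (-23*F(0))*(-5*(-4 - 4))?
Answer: 0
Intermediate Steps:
(-23*F(0))*(-5*(-4 - 4)) = (-23*0)*(-5*(-4 - 4)) = 0*(-5*(-8)) = 0*40 = 0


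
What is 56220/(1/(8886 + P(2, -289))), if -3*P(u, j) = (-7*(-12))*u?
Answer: 496422600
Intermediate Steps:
P(u, j) = -28*u (P(u, j) = -(-7*(-12))*u/3 = -28*u)
56220/(1/(8886 + P(2, -289))) = 56220/(1/(8886 - 28*2)) = 56220/(1/(8886 - 56)) = 56220/(1/8830) = 56220*8830 = 496422600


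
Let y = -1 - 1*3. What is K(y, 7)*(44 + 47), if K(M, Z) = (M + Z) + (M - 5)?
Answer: -546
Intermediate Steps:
y = -4 (y = -1 - 3 = -4)
K(M, Z) = -5 + Z + 2*M (K(M, Z) = (M + Z) + (-5 + M) = -5 + Z + 2*M)
K(y, 7)*(44 + 47) = (-5 + 7 + 2*(-4))*(44 + 47) = (-5 + 7 - 8)*91 = -6*91 = -546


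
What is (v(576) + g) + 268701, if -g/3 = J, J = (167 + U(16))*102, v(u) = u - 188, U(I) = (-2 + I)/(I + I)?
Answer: 1742825/8 ≈ 2.1785e+5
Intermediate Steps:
U(I) = (-2 + I)/(2*I) (U(I) = (-2 + I)/((2*I)) = (-2 + I)*(1/(2*I)) = (-2 + I)/(2*I))
v(u) = -188 + u
J = 136629/8 (J = (167 + (1/2)*(-2 + 16)/16)*102 = (167 + (1/2)*(1/16)*14)*102 = (167 + 7/16)*102 = (2679/16)*102 = 136629/8 ≈ 17079.)
g = -409887/8 (g = -3*136629/8 = -409887/8 ≈ -51236.)
(v(576) + g) + 268701 = ((-188 + 576) - 409887/8) + 268701 = (388 - 409887/8) + 268701 = -406783/8 + 268701 = 1742825/8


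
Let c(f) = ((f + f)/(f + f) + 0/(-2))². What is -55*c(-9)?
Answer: -55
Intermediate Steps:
c(f) = 1 (c(f) = ((2*f)/((2*f)) + 0*(-½))² = ((2*f)*(1/(2*f)) + 0)² = (1 + 0)² = 1² = 1)
-55*c(-9) = -55*1 = -55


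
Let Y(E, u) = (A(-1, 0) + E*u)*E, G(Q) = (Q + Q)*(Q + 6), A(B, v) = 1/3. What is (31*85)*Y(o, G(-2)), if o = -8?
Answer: -8115800/3 ≈ -2.7053e+6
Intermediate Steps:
A(B, v) = ⅓ (A(B, v) = 1*(⅓) = ⅓)
G(Q) = 2*Q*(6 + Q) (G(Q) = (2*Q)*(6 + Q) = 2*Q*(6 + Q))
Y(E, u) = E*(⅓ + E*u) (Y(E, u) = (⅓ + E*u)*E = E*(⅓ + E*u))
(31*85)*Y(o, G(-2)) = (31*85)*(-8*(⅓ - 16*(-2)*(6 - 2))) = 2635*(-8*(⅓ - 16*(-2)*4)) = 2635*(-8*(⅓ - 8*(-16))) = 2635*(-8*(⅓ + 128)) = 2635*(-8*385/3) = 2635*(-3080/3) = -8115800/3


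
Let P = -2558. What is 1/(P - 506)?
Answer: -1/3064 ≈ -0.00032637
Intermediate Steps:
1/(P - 506) = 1/(-2558 - 506) = 1/(-3064) = -1/3064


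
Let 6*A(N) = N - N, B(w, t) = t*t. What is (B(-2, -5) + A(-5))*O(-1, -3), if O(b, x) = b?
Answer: -25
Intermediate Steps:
B(w, t) = t**2
A(N) = 0 (A(N) = (N - N)/6 = (1/6)*0 = 0)
(B(-2, -5) + A(-5))*O(-1, -3) = ((-5)**2 + 0)*(-1) = (25 + 0)*(-1) = 25*(-1) = -25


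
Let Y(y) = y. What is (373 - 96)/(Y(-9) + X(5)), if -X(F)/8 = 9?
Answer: -277/81 ≈ -3.4198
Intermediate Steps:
X(F) = -72 (X(F) = -8*9 = -72)
(373 - 96)/(Y(-9) + X(5)) = (373 - 96)/(-9 - 72) = 277/(-81) = 277*(-1/81) = -277/81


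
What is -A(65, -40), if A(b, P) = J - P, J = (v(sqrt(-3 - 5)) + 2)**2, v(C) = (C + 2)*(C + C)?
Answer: -108 + 224*I*sqrt(2) ≈ -108.0 + 316.78*I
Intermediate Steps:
v(C) = 2*C*(2 + C) (v(C) = (2 + C)*(2*C) = 2*C*(2 + C))
J = (2 + 4*I*sqrt(2)*(2 + 2*I*sqrt(2)))**2 (J = (2*sqrt(-3 - 5)*(2 + sqrt(-3 - 5)) + 2)**2 = (2*sqrt(-8)*(2 + sqrt(-8)) + 2)**2 = (2*(2*I*sqrt(2))*(2 + 2*I*sqrt(2)) + 2)**2 = (4*I*sqrt(2)*(2 + 2*I*sqrt(2)) + 2)**2 = (2 + 4*I*sqrt(2)*(2 + 2*I*sqrt(2)))**2 ≈ 68.0 - 316.78*I)
A(b, P) = 68 - P - 224*I*sqrt(2) (A(b, P) = (68 - 224*I*sqrt(2)) - P = 68 - P - 224*I*sqrt(2))
-A(65, -40) = -(68 - 1*(-40) - 224*I*sqrt(2)) = -(68 + 40 - 224*I*sqrt(2)) = -(108 - 224*I*sqrt(2)) = -108 + 224*I*sqrt(2)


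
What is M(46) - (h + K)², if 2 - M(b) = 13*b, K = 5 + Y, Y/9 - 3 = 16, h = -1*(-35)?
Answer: -45117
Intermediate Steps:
h = 35
Y = 171 (Y = 27 + 9*16 = 27 + 144 = 171)
K = 176 (K = 5 + 171 = 176)
M(b) = 2 - 13*b
M(46) - (h + K)² = (2 - 13*46) - (35 + 176)² = (2 - 598) - 1*211² = -596 - 1*44521 = -596 - 44521 = -45117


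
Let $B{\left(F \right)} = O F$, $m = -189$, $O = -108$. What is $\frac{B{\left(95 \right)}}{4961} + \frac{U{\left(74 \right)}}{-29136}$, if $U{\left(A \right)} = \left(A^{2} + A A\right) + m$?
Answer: $- \frac{352330603}{144543696} \approx -2.4375$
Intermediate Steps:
$B{\left(F \right)} = - 108 F$
$U{\left(A \right)} = -189 + 2 A^{2}$ ($U{\left(A \right)} = \left(A^{2} + A A\right) - 189 = \left(A^{2} + A^{2}\right) - 189 = 2 A^{2} - 189 = -189 + 2 A^{2}$)
$\frac{B{\left(95 \right)}}{4961} + \frac{U{\left(74 \right)}}{-29136} = \frac{\left(-108\right) 95}{4961} + \frac{-189 + 2 \cdot 74^{2}}{-29136} = \left(-10260\right) \frac{1}{4961} + \left(-189 + 2 \cdot 5476\right) \left(- \frac{1}{29136}\right) = - \frac{10260}{4961} + \left(-189 + 10952\right) \left(- \frac{1}{29136}\right) = - \frac{10260}{4961} + 10763 \left(- \frac{1}{29136}\right) = - \frac{10260}{4961} - \frac{10763}{29136} = - \frac{352330603}{144543696}$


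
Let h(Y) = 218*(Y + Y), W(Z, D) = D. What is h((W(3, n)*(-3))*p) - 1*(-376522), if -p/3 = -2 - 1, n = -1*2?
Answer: 400066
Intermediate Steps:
n = -2
p = 9 (p = -3*(-2 - 1) = -3*(-3) = 9)
h(Y) = 436*Y (h(Y) = 218*(2*Y) = 436*Y)
h((W(3, n)*(-3))*p) - 1*(-376522) = 436*(-2*(-3)*9) - 1*(-376522) = 436*(6*9) + 376522 = 436*54 + 376522 = 23544 + 376522 = 400066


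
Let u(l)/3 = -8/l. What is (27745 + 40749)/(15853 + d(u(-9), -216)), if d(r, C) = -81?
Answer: 34247/7886 ≈ 4.3428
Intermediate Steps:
u(l) = -24/l (u(l) = 3*(-8/l) = -24/l)
(27745 + 40749)/(15853 + d(u(-9), -216)) = (27745 + 40749)/(15853 - 81) = 68494/15772 = 68494*(1/15772) = 34247/7886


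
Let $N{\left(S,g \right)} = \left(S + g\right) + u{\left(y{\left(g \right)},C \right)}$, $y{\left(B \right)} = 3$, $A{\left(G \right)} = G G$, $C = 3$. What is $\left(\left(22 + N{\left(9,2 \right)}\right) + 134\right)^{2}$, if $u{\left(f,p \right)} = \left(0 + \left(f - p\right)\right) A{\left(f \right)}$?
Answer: $27889$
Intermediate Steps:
$A{\left(G \right)} = G^{2}$
$u{\left(f,p \right)} = f^{2} \left(f - p\right)$ ($u{\left(f,p \right)} = \left(0 + \left(f - p\right)\right) f^{2} = \left(f - p\right) f^{2} = f^{2} \left(f - p\right)$)
$N{\left(S,g \right)} = S + g$ ($N{\left(S,g \right)} = \left(S + g\right) + 3^{2} \left(3 - 3\right) = \left(S + g\right) + 9 \left(3 - 3\right) = \left(S + g\right) + 9 \cdot 0 = \left(S + g\right) + 0 = S + g$)
$\left(\left(22 + N{\left(9,2 \right)}\right) + 134\right)^{2} = \left(\left(22 + \left(9 + 2\right)\right) + 134\right)^{2} = \left(\left(22 + 11\right) + 134\right)^{2} = \left(33 + 134\right)^{2} = 167^{2} = 27889$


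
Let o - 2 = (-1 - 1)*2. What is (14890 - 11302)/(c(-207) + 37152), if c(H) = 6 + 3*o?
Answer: 299/3096 ≈ 0.096576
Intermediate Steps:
o = -2 (o = 2 + (-1 - 1)*2 = 2 - 2*2 = 2 - 4 = -2)
c(H) = 0 (c(H) = 6 + 3*(-2) = 6 - 6 = 0)
(14890 - 11302)/(c(-207) + 37152) = (14890 - 11302)/(0 + 37152) = 3588/37152 = 3588*(1/37152) = 299/3096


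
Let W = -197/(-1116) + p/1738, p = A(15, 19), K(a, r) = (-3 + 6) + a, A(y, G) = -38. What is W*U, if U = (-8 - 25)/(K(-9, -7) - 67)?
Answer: 149989/2145324 ≈ 0.069914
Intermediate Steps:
K(a, r) = 3 + a
p = -38
W = 149989/969804 (W = -197/(-1116) - 38/1738 = -197*(-1/1116) - 38*1/1738 = 197/1116 - 19/869 = 149989/969804 ≈ 0.15466)
U = 33/73 (U = (-8 - 25)/((3 - 9) - 67) = -33/(-6 - 67) = -33/(-73) = -33*(-1/73) = 33/73 ≈ 0.45205)
W*U = (149989/969804)*(33/73) = 149989/2145324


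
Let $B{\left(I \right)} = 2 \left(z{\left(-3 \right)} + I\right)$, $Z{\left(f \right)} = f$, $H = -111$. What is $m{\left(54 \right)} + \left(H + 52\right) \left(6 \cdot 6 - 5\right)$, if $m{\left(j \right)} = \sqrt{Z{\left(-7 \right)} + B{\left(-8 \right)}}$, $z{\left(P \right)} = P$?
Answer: $-1829 + i \sqrt{29} \approx -1829.0 + 5.3852 i$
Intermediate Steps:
$B{\left(I \right)} = -6 + 2 I$ ($B{\left(I \right)} = 2 \left(-3 + I\right) = -6 + 2 I$)
$m{\left(j \right)} = i \sqrt{29}$ ($m{\left(j \right)} = \sqrt{-7 + \left(-6 + 2 \left(-8\right)\right)} = \sqrt{-7 - 22} = \sqrt{-29} = i \sqrt{29}$)
$m{\left(54 \right)} + \left(H + 52\right) \left(6 \cdot 6 - 5\right) = i \sqrt{29} + \left(-111 + 52\right) \left(6 \cdot 6 - 5\right) = i \sqrt{29} - 59 \left(36 - 5\right) = i \sqrt{29} - 1829 = -1829 + i \sqrt{29}$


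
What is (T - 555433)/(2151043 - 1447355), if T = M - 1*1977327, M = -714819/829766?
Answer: -300228406997/83413768144 ≈ -3.5993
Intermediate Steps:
M = -102117/118538 (M = -714819*1/829766 = -102117/118538 ≈ -0.86147)
T = -234388490043/118538 (T = -102117/118538 - 1*1977327 = -102117/118538 - 1977327 = -234388490043/118538 ≈ -1.9773e+6)
(T - 555433)/(2151043 - 1447355) = (-234388490043/118538 - 555433)/(2151043 - 1447355) = -300228406997/118538/703688 = -300228406997/118538*1/703688 = -300228406997/83413768144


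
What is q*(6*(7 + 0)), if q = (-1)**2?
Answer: 42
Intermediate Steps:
q = 1
q*(6*(7 + 0)) = 1*(6*(7 + 0)) = 1*(6*7) = 1*42 = 42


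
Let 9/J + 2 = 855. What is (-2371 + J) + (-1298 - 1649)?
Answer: -4536245/853 ≈ -5318.0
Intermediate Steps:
J = 9/853 (J = 9/(-2 + 855) = 9/853 ≈ 0.010551)
(-2371 + J) + (-1298 - 1649) = (-2371 + 9/853) + (-1298 - 1649) = -2022454/853 - 2947 = -4536245/853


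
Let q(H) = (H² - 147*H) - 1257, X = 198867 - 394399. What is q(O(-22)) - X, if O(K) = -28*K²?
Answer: 185843123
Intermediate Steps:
X = -195532
q(H) = -1257 + H² - 147*H
q(O(-22)) - X = (-1257 + (-28*(-22)²)² - (-4116)*(-22)²) - 1*(-195532) = (-1257 + (-28*484)² - (-4116)*484) + 195532 = (-1257 + (-13552)² - 147*(-13552)) + 195532 = (-1257 + 183656704 + 1992144) + 195532 = 185647591 + 195532 = 185843123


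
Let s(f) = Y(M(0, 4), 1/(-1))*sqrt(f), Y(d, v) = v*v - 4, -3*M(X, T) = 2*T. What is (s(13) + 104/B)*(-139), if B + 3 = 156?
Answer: -14456/153 + 417*sqrt(13) ≈ 1409.0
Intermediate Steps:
B = 153 (B = -3 + 156 = 153)
M(X, T) = -2*T/3
Y(d, v) = -4 + v**2 (Y(d, v) = v**2 - 4 = -4 + v**2)
s(f) = -3*sqrt(f) (s(f) = (-4 + (1/(-1))**2)*sqrt(f) = (-4 + (-1)**2)*sqrt(f) = (-4 + 1)*sqrt(f) = -3*sqrt(f))
(s(13) + 104/B)*(-139) = (-3*sqrt(13) + 104/153)*(-139) = (104/153 - 3*sqrt(13))*(-139) = -14456/153 + 417*sqrt(13)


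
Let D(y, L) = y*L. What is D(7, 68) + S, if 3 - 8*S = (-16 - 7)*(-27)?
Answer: 1595/4 ≈ 398.75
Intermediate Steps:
D(y, L) = L*y
S = -309/4 (S = 3/8 - (-16 - 7)*(-27)/8 = 3/8 - (-23)*(-27)/8 = 3/8 - ⅛*621 = 3/8 - 621/8 = -309/4 ≈ -77.250)
D(7, 68) + S = 68*7 - 309/4 = 476 - 309/4 = 1595/4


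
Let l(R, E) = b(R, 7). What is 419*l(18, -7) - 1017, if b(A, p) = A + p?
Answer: 9458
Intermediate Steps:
l(R, E) = 7 + R (l(R, E) = R + 7 = 7 + R)
419*l(18, -7) - 1017 = 419*(7 + 18) - 1017 = 419*25 - 1017 = 10475 - 1017 = 9458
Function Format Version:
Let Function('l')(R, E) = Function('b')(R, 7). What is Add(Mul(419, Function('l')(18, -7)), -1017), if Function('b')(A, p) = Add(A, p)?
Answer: 9458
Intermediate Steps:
Function('l')(R, E) = Add(7, R) (Function('l')(R, E) = Add(R, 7) = Add(7, R))
Add(Mul(419, Function('l')(18, -7)), -1017) = Add(Mul(419, Add(7, 18)), -1017) = Add(Mul(419, 25), -1017) = Add(10475, -1017) = 9458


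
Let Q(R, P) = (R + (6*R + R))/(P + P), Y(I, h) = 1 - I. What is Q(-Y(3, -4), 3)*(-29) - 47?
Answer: -373/3 ≈ -124.33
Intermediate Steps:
Q(R, P) = 4*R/P (Q(R, P) = (R + 7*R)/((2*P)) = (8*R)*(1/(2*P)) = 4*R/P)
Q(-Y(3, -4), 3)*(-29) - 47 = (4*(-(1 - 1*3))/3)*(-29) - 47 = (4*(-(1 - 3))*(⅓))*(-29) - 47 = (4*(-1*(-2))*(⅓))*(-29) - 47 = (4*2*(⅓))*(-29) - 47 = (8/3)*(-29) - 47 = -232/3 - 47 = -373/3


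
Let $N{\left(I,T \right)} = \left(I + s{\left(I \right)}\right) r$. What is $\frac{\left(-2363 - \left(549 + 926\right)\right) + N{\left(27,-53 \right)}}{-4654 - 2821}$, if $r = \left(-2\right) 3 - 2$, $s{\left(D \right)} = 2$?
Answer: $\frac{814}{1495} \approx 0.54448$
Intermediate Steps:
$r = -8$ ($r = -6 - 2 = -8$)
$N{\left(I,T \right)} = -16 - 8 I$ ($N{\left(I,T \right)} = \left(I + 2\right) \left(-8\right) = \left(2 + I\right) \left(-8\right) = -16 - 8 I$)
$\frac{\left(-2363 - \left(549 + 926\right)\right) + N{\left(27,-53 \right)}}{-4654 - 2821} = \frac{\left(-2363 - \left(549 + 926\right)\right) - 232}{-4654 - 2821} = \frac{\left(-2363 - 1475\right) - 232}{-7475} = \left(\left(-2363 - 1475\right) - 232\right) \left(- \frac{1}{7475}\right) = \left(-3838 - 232\right) \left(- \frac{1}{7475}\right) = \left(-4070\right) \left(- \frac{1}{7475}\right) = \frac{814}{1495}$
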